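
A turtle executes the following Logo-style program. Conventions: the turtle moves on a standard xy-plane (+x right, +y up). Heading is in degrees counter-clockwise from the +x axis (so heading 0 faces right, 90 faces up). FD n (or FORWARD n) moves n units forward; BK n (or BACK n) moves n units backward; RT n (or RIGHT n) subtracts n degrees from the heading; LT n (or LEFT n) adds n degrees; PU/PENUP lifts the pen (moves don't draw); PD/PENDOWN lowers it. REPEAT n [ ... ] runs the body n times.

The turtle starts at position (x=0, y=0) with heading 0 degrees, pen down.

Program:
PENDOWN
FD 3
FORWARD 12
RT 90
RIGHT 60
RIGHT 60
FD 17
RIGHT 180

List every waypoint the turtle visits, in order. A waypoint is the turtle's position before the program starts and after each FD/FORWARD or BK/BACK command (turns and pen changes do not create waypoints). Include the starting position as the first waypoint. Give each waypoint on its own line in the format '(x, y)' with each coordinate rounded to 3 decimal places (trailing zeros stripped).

Answer: (0, 0)
(3, 0)
(15, 0)
(0.278, 8.5)

Derivation:
Executing turtle program step by step:
Start: pos=(0,0), heading=0, pen down
PD: pen down
FD 3: (0,0) -> (3,0) [heading=0, draw]
FD 12: (3,0) -> (15,0) [heading=0, draw]
RT 90: heading 0 -> 270
RT 60: heading 270 -> 210
RT 60: heading 210 -> 150
FD 17: (15,0) -> (0.278,8.5) [heading=150, draw]
RT 180: heading 150 -> 330
Final: pos=(0.278,8.5), heading=330, 3 segment(s) drawn
Waypoints (4 total):
(0, 0)
(3, 0)
(15, 0)
(0.278, 8.5)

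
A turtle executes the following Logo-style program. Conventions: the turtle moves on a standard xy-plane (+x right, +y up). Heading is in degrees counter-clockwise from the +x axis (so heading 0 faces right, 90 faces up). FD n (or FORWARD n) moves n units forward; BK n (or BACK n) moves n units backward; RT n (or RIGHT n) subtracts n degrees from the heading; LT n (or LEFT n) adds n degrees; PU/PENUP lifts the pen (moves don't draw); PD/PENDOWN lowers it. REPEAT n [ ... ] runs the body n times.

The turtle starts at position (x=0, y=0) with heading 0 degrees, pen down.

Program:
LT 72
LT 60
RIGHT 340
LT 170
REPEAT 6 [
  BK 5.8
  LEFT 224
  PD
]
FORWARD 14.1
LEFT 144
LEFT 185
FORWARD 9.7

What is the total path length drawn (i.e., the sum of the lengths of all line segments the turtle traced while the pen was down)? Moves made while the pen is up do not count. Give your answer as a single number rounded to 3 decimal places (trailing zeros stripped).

Executing turtle program step by step:
Start: pos=(0,0), heading=0, pen down
LT 72: heading 0 -> 72
LT 60: heading 72 -> 132
RT 340: heading 132 -> 152
LT 170: heading 152 -> 322
REPEAT 6 [
  -- iteration 1/6 --
  BK 5.8: (0,0) -> (-4.57,3.571) [heading=322, draw]
  LT 224: heading 322 -> 186
  PD: pen down
  -- iteration 2/6 --
  BK 5.8: (-4.57,3.571) -> (1.198,4.177) [heading=186, draw]
  LT 224: heading 186 -> 50
  PD: pen down
  -- iteration 3/6 --
  BK 5.8: (1.198,4.177) -> (-2.53,-0.266) [heading=50, draw]
  LT 224: heading 50 -> 274
  PD: pen down
  -- iteration 4/6 --
  BK 5.8: (-2.53,-0.266) -> (-2.935,5.52) [heading=274, draw]
  LT 224: heading 274 -> 138
  PD: pen down
  -- iteration 5/6 --
  BK 5.8: (-2.935,5.52) -> (1.375,1.639) [heading=138, draw]
  LT 224: heading 138 -> 2
  PD: pen down
  -- iteration 6/6 --
  BK 5.8: (1.375,1.639) -> (-4.421,1.437) [heading=2, draw]
  LT 224: heading 2 -> 226
  PD: pen down
]
FD 14.1: (-4.421,1.437) -> (-14.216,-8.706) [heading=226, draw]
LT 144: heading 226 -> 10
LT 185: heading 10 -> 195
FD 9.7: (-14.216,-8.706) -> (-23.585,-11.217) [heading=195, draw]
Final: pos=(-23.585,-11.217), heading=195, 8 segment(s) drawn

Segment lengths:
  seg 1: (0,0) -> (-4.57,3.571), length = 5.8
  seg 2: (-4.57,3.571) -> (1.198,4.177), length = 5.8
  seg 3: (1.198,4.177) -> (-2.53,-0.266), length = 5.8
  seg 4: (-2.53,-0.266) -> (-2.935,5.52), length = 5.8
  seg 5: (-2.935,5.52) -> (1.375,1.639), length = 5.8
  seg 6: (1.375,1.639) -> (-4.421,1.437), length = 5.8
  seg 7: (-4.421,1.437) -> (-14.216,-8.706), length = 14.1
  seg 8: (-14.216,-8.706) -> (-23.585,-11.217), length = 9.7
Total = 58.6

Answer: 58.6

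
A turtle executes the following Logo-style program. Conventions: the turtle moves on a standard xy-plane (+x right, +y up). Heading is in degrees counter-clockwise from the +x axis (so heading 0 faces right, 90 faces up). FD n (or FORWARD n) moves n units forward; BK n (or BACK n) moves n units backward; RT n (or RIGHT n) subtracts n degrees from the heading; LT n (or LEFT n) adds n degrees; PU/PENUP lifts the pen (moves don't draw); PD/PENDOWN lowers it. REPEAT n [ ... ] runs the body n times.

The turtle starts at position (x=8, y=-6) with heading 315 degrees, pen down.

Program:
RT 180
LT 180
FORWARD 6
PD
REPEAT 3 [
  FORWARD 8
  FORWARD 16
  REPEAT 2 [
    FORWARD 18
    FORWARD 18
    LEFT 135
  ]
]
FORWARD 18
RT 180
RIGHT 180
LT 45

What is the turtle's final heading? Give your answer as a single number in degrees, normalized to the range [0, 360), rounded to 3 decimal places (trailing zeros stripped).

Executing turtle program step by step:
Start: pos=(8,-6), heading=315, pen down
RT 180: heading 315 -> 135
LT 180: heading 135 -> 315
FD 6: (8,-6) -> (12.243,-10.243) [heading=315, draw]
PD: pen down
REPEAT 3 [
  -- iteration 1/3 --
  FD 8: (12.243,-10.243) -> (17.899,-15.899) [heading=315, draw]
  FD 16: (17.899,-15.899) -> (29.213,-27.213) [heading=315, draw]
  REPEAT 2 [
    -- iteration 1/2 --
    FD 18: (29.213,-27.213) -> (41.941,-39.941) [heading=315, draw]
    FD 18: (41.941,-39.941) -> (54.669,-52.669) [heading=315, draw]
    LT 135: heading 315 -> 90
    -- iteration 2/2 --
    FD 18: (54.669,-52.669) -> (54.669,-34.669) [heading=90, draw]
    FD 18: (54.669,-34.669) -> (54.669,-16.669) [heading=90, draw]
    LT 135: heading 90 -> 225
  ]
  -- iteration 2/3 --
  FD 8: (54.669,-16.669) -> (49.012,-22.326) [heading=225, draw]
  FD 16: (49.012,-22.326) -> (37.698,-33.64) [heading=225, draw]
  REPEAT 2 [
    -- iteration 1/2 --
    FD 18: (37.698,-33.64) -> (24.971,-46.368) [heading=225, draw]
    FD 18: (24.971,-46.368) -> (12.243,-59.095) [heading=225, draw]
    LT 135: heading 225 -> 0
    -- iteration 2/2 --
    FD 18: (12.243,-59.095) -> (30.243,-59.095) [heading=0, draw]
    FD 18: (30.243,-59.095) -> (48.243,-59.095) [heading=0, draw]
    LT 135: heading 0 -> 135
  ]
  -- iteration 3/3 --
  FD 8: (48.243,-59.095) -> (42.586,-53.439) [heading=135, draw]
  FD 16: (42.586,-53.439) -> (31.272,-42.125) [heading=135, draw]
  REPEAT 2 [
    -- iteration 1/2 --
    FD 18: (31.272,-42.125) -> (18.544,-29.397) [heading=135, draw]
    FD 18: (18.544,-29.397) -> (5.816,-16.669) [heading=135, draw]
    LT 135: heading 135 -> 270
    -- iteration 2/2 --
    FD 18: (5.816,-16.669) -> (5.816,-34.669) [heading=270, draw]
    FD 18: (5.816,-34.669) -> (5.816,-52.669) [heading=270, draw]
    LT 135: heading 270 -> 45
  ]
]
FD 18: (5.816,-52.669) -> (18.544,-39.941) [heading=45, draw]
RT 180: heading 45 -> 225
RT 180: heading 225 -> 45
LT 45: heading 45 -> 90
Final: pos=(18.544,-39.941), heading=90, 20 segment(s) drawn

Answer: 90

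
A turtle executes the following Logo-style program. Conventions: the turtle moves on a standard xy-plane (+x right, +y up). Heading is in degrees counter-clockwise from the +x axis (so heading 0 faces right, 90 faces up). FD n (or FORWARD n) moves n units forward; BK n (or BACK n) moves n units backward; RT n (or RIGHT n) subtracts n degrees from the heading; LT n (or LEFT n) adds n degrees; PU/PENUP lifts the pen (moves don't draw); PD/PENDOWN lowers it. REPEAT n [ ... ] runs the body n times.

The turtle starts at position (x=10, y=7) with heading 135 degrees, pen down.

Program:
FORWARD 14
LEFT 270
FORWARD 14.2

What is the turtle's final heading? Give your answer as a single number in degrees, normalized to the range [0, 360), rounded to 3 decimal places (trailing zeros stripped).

Executing turtle program step by step:
Start: pos=(10,7), heading=135, pen down
FD 14: (10,7) -> (0.101,16.899) [heading=135, draw]
LT 270: heading 135 -> 45
FD 14.2: (0.101,16.899) -> (10.141,26.94) [heading=45, draw]
Final: pos=(10.141,26.94), heading=45, 2 segment(s) drawn

Answer: 45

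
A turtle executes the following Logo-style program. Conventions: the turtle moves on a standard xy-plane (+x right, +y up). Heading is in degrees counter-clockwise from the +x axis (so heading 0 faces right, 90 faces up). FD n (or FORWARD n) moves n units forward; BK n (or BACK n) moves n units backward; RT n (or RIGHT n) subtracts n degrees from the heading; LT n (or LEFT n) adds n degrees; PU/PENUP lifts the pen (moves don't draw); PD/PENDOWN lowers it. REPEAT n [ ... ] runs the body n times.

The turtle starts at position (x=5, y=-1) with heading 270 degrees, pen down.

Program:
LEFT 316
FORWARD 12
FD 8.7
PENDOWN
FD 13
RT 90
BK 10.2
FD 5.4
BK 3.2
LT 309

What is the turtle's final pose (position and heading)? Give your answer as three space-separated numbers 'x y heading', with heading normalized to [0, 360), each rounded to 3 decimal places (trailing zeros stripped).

Executing turtle program step by step:
Start: pos=(5,-1), heading=270, pen down
LT 316: heading 270 -> 226
FD 12: (5,-1) -> (-3.336,-9.632) [heading=226, draw]
FD 8.7: (-3.336,-9.632) -> (-9.379,-15.89) [heading=226, draw]
PD: pen down
FD 13: (-9.379,-15.89) -> (-18.41,-25.242) [heading=226, draw]
RT 90: heading 226 -> 136
BK 10.2: (-18.41,-25.242) -> (-11.073,-32.327) [heading=136, draw]
FD 5.4: (-11.073,-32.327) -> (-14.957,-28.576) [heading=136, draw]
BK 3.2: (-14.957,-28.576) -> (-12.655,-30.799) [heading=136, draw]
LT 309: heading 136 -> 85
Final: pos=(-12.655,-30.799), heading=85, 6 segment(s) drawn

Answer: -12.655 -30.799 85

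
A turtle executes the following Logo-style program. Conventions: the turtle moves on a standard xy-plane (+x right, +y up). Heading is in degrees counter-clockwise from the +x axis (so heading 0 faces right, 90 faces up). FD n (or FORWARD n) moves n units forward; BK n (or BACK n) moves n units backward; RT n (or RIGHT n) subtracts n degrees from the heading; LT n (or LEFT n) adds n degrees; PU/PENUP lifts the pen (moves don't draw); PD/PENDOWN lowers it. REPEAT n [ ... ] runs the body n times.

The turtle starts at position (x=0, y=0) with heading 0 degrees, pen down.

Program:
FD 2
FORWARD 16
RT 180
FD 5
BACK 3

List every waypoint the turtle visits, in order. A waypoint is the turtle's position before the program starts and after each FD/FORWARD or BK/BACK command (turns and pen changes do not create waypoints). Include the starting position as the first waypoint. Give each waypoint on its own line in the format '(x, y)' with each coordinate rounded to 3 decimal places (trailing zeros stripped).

Answer: (0, 0)
(2, 0)
(18, 0)
(13, 0)
(16, 0)

Derivation:
Executing turtle program step by step:
Start: pos=(0,0), heading=0, pen down
FD 2: (0,0) -> (2,0) [heading=0, draw]
FD 16: (2,0) -> (18,0) [heading=0, draw]
RT 180: heading 0 -> 180
FD 5: (18,0) -> (13,0) [heading=180, draw]
BK 3: (13,0) -> (16,0) [heading=180, draw]
Final: pos=(16,0), heading=180, 4 segment(s) drawn
Waypoints (5 total):
(0, 0)
(2, 0)
(18, 0)
(13, 0)
(16, 0)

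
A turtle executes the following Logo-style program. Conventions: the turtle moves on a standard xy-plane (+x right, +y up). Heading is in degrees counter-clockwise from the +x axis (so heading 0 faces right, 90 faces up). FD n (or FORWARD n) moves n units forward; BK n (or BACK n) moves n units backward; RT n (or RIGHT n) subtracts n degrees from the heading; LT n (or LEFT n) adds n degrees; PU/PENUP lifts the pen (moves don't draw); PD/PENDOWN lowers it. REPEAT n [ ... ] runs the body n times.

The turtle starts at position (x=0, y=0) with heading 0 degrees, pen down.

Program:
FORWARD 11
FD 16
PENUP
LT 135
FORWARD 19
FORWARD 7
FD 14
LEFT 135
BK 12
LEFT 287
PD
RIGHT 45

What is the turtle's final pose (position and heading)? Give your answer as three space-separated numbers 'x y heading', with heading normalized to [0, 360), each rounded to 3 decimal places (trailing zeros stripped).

Answer: -1.284 40.284 152

Derivation:
Executing turtle program step by step:
Start: pos=(0,0), heading=0, pen down
FD 11: (0,0) -> (11,0) [heading=0, draw]
FD 16: (11,0) -> (27,0) [heading=0, draw]
PU: pen up
LT 135: heading 0 -> 135
FD 19: (27,0) -> (13.565,13.435) [heading=135, move]
FD 7: (13.565,13.435) -> (8.615,18.385) [heading=135, move]
FD 14: (8.615,18.385) -> (-1.284,28.284) [heading=135, move]
LT 135: heading 135 -> 270
BK 12: (-1.284,28.284) -> (-1.284,40.284) [heading=270, move]
LT 287: heading 270 -> 197
PD: pen down
RT 45: heading 197 -> 152
Final: pos=(-1.284,40.284), heading=152, 2 segment(s) drawn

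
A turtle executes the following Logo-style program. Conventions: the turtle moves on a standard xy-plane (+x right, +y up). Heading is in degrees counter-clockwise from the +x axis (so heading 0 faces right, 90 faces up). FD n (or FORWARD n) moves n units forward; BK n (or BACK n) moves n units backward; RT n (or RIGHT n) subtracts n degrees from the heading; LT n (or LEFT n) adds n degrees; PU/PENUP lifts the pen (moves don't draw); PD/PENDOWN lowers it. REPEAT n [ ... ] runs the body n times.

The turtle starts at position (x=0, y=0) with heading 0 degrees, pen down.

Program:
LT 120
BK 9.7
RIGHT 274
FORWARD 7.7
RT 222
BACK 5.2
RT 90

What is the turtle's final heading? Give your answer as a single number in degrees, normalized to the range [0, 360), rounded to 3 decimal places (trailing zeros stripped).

Answer: 254

Derivation:
Executing turtle program step by step:
Start: pos=(0,0), heading=0, pen down
LT 120: heading 0 -> 120
BK 9.7: (0,0) -> (4.85,-8.4) [heading=120, draw]
RT 274: heading 120 -> 206
FD 7.7: (4.85,-8.4) -> (-2.071,-11.776) [heading=206, draw]
RT 222: heading 206 -> 344
BK 5.2: (-2.071,-11.776) -> (-7.069,-10.343) [heading=344, draw]
RT 90: heading 344 -> 254
Final: pos=(-7.069,-10.343), heading=254, 3 segment(s) drawn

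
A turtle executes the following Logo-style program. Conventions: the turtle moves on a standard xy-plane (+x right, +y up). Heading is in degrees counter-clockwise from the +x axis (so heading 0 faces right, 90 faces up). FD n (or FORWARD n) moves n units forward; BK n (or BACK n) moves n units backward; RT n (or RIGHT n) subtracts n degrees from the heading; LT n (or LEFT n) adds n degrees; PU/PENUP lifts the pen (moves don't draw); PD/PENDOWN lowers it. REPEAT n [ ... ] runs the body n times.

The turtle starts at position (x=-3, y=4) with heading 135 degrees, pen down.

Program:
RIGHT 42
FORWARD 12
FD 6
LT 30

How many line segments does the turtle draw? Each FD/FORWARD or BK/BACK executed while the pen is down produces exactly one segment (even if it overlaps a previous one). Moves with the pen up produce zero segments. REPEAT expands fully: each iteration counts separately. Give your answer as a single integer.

Answer: 2

Derivation:
Executing turtle program step by step:
Start: pos=(-3,4), heading=135, pen down
RT 42: heading 135 -> 93
FD 12: (-3,4) -> (-3.628,15.984) [heading=93, draw]
FD 6: (-3.628,15.984) -> (-3.942,21.975) [heading=93, draw]
LT 30: heading 93 -> 123
Final: pos=(-3.942,21.975), heading=123, 2 segment(s) drawn
Segments drawn: 2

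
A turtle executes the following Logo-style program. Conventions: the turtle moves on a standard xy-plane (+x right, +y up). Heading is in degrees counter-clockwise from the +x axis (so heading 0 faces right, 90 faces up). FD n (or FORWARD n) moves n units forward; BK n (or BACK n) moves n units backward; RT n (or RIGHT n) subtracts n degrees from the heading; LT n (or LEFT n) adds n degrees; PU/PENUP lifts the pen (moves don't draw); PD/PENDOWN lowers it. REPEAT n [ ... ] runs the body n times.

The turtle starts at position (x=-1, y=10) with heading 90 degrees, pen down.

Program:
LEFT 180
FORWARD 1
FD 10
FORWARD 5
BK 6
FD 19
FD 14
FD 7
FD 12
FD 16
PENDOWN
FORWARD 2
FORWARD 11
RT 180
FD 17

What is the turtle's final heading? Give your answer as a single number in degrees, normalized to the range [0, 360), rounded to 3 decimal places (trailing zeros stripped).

Answer: 90

Derivation:
Executing turtle program step by step:
Start: pos=(-1,10), heading=90, pen down
LT 180: heading 90 -> 270
FD 1: (-1,10) -> (-1,9) [heading=270, draw]
FD 10: (-1,9) -> (-1,-1) [heading=270, draw]
FD 5: (-1,-1) -> (-1,-6) [heading=270, draw]
BK 6: (-1,-6) -> (-1,0) [heading=270, draw]
FD 19: (-1,0) -> (-1,-19) [heading=270, draw]
FD 14: (-1,-19) -> (-1,-33) [heading=270, draw]
FD 7: (-1,-33) -> (-1,-40) [heading=270, draw]
FD 12: (-1,-40) -> (-1,-52) [heading=270, draw]
FD 16: (-1,-52) -> (-1,-68) [heading=270, draw]
PD: pen down
FD 2: (-1,-68) -> (-1,-70) [heading=270, draw]
FD 11: (-1,-70) -> (-1,-81) [heading=270, draw]
RT 180: heading 270 -> 90
FD 17: (-1,-81) -> (-1,-64) [heading=90, draw]
Final: pos=(-1,-64), heading=90, 12 segment(s) drawn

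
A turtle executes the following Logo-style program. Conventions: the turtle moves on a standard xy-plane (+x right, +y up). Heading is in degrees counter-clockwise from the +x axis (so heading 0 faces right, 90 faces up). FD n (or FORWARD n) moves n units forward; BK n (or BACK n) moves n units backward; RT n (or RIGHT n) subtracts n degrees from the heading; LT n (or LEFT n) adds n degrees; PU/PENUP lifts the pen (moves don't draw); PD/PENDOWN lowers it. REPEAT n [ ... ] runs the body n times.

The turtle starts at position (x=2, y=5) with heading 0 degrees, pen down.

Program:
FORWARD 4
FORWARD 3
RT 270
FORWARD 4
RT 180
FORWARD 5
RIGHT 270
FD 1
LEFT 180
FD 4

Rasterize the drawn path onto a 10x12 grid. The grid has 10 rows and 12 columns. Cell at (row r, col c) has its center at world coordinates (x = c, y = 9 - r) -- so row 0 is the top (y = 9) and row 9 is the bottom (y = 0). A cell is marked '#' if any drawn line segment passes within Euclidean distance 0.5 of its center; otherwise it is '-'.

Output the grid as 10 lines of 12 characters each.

Segment 0: (2,5) -> (6,5)
Segment 1: (6,5) -> (9,5)
Segment 2: (9,5) -> (9,9)
Segment 3: (9,9) -> (9,4)
Segment 4: (9,4) -> (10,4)
Segment 5: (10,4) -> (6,4)

Answer: ---------#--
---------#--
---------#--
---------#--
--########--
------#####-
------------
------------
------------
------------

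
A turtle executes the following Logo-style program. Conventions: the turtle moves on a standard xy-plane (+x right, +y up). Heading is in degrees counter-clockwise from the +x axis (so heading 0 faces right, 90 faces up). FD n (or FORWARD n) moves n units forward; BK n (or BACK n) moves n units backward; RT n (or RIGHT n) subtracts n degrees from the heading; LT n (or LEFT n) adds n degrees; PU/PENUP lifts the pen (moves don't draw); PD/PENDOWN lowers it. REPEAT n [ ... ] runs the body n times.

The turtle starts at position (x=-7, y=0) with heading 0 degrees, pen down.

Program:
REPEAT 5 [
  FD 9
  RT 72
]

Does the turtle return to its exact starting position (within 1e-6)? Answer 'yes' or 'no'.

Answer: yes

Derivation:
Executing turtle program step by step:
Start: pos=(-7,0), heading=0, pen down
REPEAT 5 [
  -- iteration 1/5 --
  FD 9: (-7,0) -> (2,0) [heading=0, draw]
  RT 72: heading 0 -> 288
  -- iteration 2/5 --
  FD 9: (2,0) -> (4.781,-8.56) [heading=288, draw]
  RT 72: heading 288 -> 216
  -- iteration 3/5 --
  FD 9: (4.781,-8.56) -> (-2.5,-13.85) [heading=216, draw]
  RT 72: heading 216 -> 144
  -- iteration 4/5 --
  FD 9: (-2.5,-13.85) -> (-9.781,-8.56) [heading=144, draw]
  RT 72: heading 144 -> 72
  -- iteration 5/5 --
  FD 9: (-9.781,-8.56) -> (-7,0) [heading=72, draw]
  RT 72: heading 72 -> 0
]
Final: pos=(-7,0), heading=0, 5 segment(s) drawn

Start position: (-7, 0)
Final position: (-7, 0)
Distance = 0; < 1e-6 -> CLOSED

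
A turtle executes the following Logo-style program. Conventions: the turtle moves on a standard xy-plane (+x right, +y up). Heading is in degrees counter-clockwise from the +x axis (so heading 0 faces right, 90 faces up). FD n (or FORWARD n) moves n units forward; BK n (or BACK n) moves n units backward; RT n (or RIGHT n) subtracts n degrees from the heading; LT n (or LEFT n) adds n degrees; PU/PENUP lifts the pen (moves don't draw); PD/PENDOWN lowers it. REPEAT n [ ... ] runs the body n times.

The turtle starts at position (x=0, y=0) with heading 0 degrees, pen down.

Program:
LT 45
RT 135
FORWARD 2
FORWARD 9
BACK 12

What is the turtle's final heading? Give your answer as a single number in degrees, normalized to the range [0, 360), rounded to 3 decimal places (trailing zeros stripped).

Executing turtle program step by step:
Start: pos=(0,0), heading=0, pen down
LT 45: heading 0 -> 45
RT 135: heading 45 -> 270
FD 2: (0,0) -> (0,-2) [heading=270, draw]
FD 9: (0,-2) -> (0,-11) [heading=270, draw]
BK 12: (0,-11) -> (0,1) [heading=270, draw]
Final: pos=(0,1), heading=270, 3 segment(s) drawn

Answer: 270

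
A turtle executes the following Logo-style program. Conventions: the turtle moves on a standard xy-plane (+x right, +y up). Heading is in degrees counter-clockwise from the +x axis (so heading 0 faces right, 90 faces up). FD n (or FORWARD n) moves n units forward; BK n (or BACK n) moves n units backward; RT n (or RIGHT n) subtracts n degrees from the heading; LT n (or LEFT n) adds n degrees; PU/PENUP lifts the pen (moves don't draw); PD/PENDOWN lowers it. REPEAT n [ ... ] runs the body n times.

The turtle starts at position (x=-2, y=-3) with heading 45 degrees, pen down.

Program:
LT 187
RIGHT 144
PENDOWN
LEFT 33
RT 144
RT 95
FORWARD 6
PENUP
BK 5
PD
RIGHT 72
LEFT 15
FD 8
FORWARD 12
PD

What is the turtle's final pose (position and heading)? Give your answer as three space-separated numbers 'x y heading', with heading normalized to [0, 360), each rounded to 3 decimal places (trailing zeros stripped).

Executing turtle program step by step:
Start: pos=(-2,-3), heading=45, pen down
LT 187: heading 45 -> 232
RT 144: heading 232 -> 88
PD: pen down
LT 33: heading 88 -> 121
RT 144: heading 121 -> 337
RT 95: heading 337 -> 242
FD 6: (-2,-3) -> (-4.817,-8.298) [heading=242, draw]
PU: pen up
BK 5: (-4.817,-8.298) -> (-2.469,-3.883) [heading=242, move]
PD: pen down
RT 72: heading 242 -> 170
LT 15: heading 170 -> 185
FD 8: (-2.469,-3.883) -> (-10.439,-4.58) [heading=185, draw]
FD 12: (-10.439,-4.58) -> (-22.393,-5.626) [heading=185, draw]
PD: pen down
Final: pos=(-22.393,-5.626), heading=185, 3 segment(s) drawn

Answer: -22.393 -5.626 185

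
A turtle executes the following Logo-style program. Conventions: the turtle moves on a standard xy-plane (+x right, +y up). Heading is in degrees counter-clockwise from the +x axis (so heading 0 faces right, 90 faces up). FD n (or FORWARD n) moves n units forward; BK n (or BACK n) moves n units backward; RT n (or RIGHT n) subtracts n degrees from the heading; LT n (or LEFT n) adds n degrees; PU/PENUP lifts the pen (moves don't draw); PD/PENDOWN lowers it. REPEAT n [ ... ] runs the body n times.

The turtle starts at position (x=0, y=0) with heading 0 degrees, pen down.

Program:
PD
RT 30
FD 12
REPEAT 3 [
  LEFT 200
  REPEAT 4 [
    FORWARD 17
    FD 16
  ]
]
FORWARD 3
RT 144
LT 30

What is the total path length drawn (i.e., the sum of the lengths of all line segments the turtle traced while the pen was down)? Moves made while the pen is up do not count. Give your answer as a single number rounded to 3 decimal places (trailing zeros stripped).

Answer: 411

Derivation:
Executing turtle program step by step:
Start: pos=(0,0), heading=0, pen down
PD: pen down
RT 30: heading 0 -> 330
FD 12: (0,0) -> (10.392,-6) [heading=330, draw]
REPEAT 3 [
  -- iteration 1/3 --
  LT 200: heading 330 -> 170
  REPEAT 4 [
    -- iteration 1/4 --
    FD 17: (10.392,-6) -> (-6.349,-3.048) [heading=170, draw]
    FD 16: (-6.349,-3.048) -> (-22.106,-0.27) [heading=170, draw]
    -- iteration 2/4 --
    FD 17: (-22.106,-0.27) -> (-38.848,2.682) [heading=170, draw]
    FD 16: (-38.848,2.682) -> (-54.605,5.461) [heading=170, draw]
    -- iteration 3/4 --
    FD 17: (-54.605,5.461) -> (-71.347,8.413) [heading=170, draw]
    FD 16: (-71.347,8.413) -> (-87.104,11.191) [heading=170, draw]
    -- iteration 4/4 --
    FD 17: (-87.104,11.191) -> (-103.845,14.143) [heading=170, draw]
    FD 16: (-103.845,14.143) -> (-119.602,16.922) [heading=170, draw]
  ]
  -- iteration 2/3 --
  LT 200: heading 170 -> 10
  REPEAT 4 [
    -- iteration 1/4 --
    FD 17: (-119.602,16.922) -> (-102.861,19.874) [heading=10, draw]
    FD 16: (-102.861,19.874) -> (-87.104,22.652) [heading=10, draw]
    -- iteration 2/4 --
    FD 17: (-87.104,22.652) -> (-70.362,25.604) [heading=10, draw]
    FD 16: (-70.362,25.604) -> (-54.605,28.382) [heading=10, draw]
    -- iteration 3/4 --
    FD 17: (-54.605,28.382) -> (-37.863,31.334) [heading=10, draw]
    FD 16: (-37.863,31.334) -> (-22.106,34.113) [heading=10, draw]
    -- iteration 4/4 --
    FD 17: (-22.106,34.113) -> (-5.365,37.065) [heading=10, draw]
    FD 16: (-5.365,37.065) -> (10.392,39.843) [heading=10, draw]
  ]
  -- iteration 3/3 --
  LT 200: heading 10 -> 210
  REPEAT 4 [
    -- iteration 1/4 --
    FD 17: (10.392,39.843) -> (-4.33,31.343) [heading=210, draw]
    FD 16: (-4.33,31.343) -> (-18.187,23.343) [heading=210, draw]
    -- iteration 2/4 --
    FD 17: (-18.187,23.343) -> (-32.909,14.843) [heading=210, draw]
    FD 16: (-32.909,14.843) -> (-46.765,6.843) [heading=210, draw]
    -- iteration 3/4 --
    FD 17: (-46.765,6.843) -> (-61.488,-1.657) [heading=210, draw]
    FD 16: (-61.488,-1.657) -> (-75.344,-9.657) [heading=210, draw]
    -- iteration 4/4 --
    FD 17: (-75.344,-9.657) -> (-90.067,-18.157) [heading=210, draw]
    FD 16: (-90.067,-18.157) -> (-103.923,-26.157) [heading=210, draw]
  ]
]
FD 3: (-103.923,-26.157) -> (-106.521,-27.657) [heading=210, draw]
RT 144: heading 210 -> 66
LT 30: heading 66 -> 96
Final: pos=(-106.521,-27.657), heading=96, 26 segment(s) drawn

Segment lengths:
  seg 1: (0,0) -> (10.392,-6), length = 12
  seg 2: (10.392,-6) -> (-6.349,-3.048), length = 17
  seg 3: (-6.349,-3.048) -> (-22.106,-0.27), length = 16
  seg 4: (-22.106,-0.27) -> (-38.848,2.682), length = 17
  seg 5: (-38.848,2.682) -> (-54.605,5.461), length = 16
  seg 6: (-54.605,5.461) -> (-71.347,8.413), length = 17
  seg 7: (-71.347,8.413) -> (-87.104,11.191), length = 16
  seg 8: (-87.104,11.191) -> (-103.845,14.143), length = 17
  seg 9: (-103.845,14.143) -> (-119.602,16.922), length = 16
  seg 10: (-119.602,16.922) -> (-102.861,19.874), length = 17
  seg 11: (-102.861,19.874) -> (-87.104,22.652), length = 16
  seg 12: (-87.104,22.652) -> (-70.362,25.604), length = 17
  seg 13: (-70.362,25.604) -> (-54.605,28.382), length = 16
  seg 14: (-54.605,28.382) -> (-37.863,31.334), length = 17
  seg 15: (-37.863,31.334) -> (-22.106,34.113), length = 16
  seg 16: (-22.106,34.113) -> (-5.365,37.065), length = 17
  seg 17: (-5.365,37.065) -> (10.392,39.843), length = 16
  seg 18: (10.392,39.843) -> (-4.33,31.343), length = 17
  seg 19: (-4.33,31.343) -> (-18.187,23.343), length = 16
  seg 20: (-18.187,23.343) -> (-32.909,14.843), length = 17
  seg 21: (-32.909,14.843) -> (-46.765,6.843), length = 16
  seg 22: (-46.765,6.843) -> (-61.488,-1.657), length = 17
  seg 23: (-61.488,-1.657) -> (-75.344,-9.657), length = 16
  seg 24: (-75.344,-9.657) -> (-90.067,-18.157), length = 17
  seg 25: (-90.067,-18.157) -> (-103.923,-26.157), length = 16
  seg 26: (-103.923,-26.157) -> (-106.521,-27.657), length = 3
Total = 411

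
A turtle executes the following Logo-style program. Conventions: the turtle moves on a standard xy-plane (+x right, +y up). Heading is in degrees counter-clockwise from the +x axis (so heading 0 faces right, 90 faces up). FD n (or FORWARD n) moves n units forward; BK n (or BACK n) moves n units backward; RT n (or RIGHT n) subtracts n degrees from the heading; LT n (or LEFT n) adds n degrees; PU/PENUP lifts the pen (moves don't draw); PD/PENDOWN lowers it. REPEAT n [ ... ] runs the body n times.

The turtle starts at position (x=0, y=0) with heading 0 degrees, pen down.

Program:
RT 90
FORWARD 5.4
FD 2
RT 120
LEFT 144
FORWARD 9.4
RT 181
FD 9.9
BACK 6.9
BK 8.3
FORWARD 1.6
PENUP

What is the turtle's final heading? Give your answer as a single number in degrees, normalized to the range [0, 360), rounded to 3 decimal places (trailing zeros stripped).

Answer: 113

Derivation:
Executing turtle program step by step:
Start: pos=(0,0), heading=0, pen down
RT 90: heading 0 -> 270
FD 5.4: (0,0) -> (0,-5.4) [heading=270, draw]
FD 2: (0,-5.4) -> (0,-7.4) [heading=270, draw]
RT 120: heading 270 -> 150
LT 144: heading 150 -> 294
FD 9.4: (0,-7.4) -> (3.823,-15.987) [heading=294, draw]
RT 181: heading 294 -> 113
FD 9.9: (3.823,-15.987) -> (-0.045,-6.874) [heading=113, draw]
BK 6.9: (-0.045,-6.874) -> (2.651,-13.226) [heading=113, draw]
BK 8.3: (2.651,-13.226) -> (5.894,-20.866) [heading=113, draw]
FD 1.6: (5.894,-20.866) -> (5.269,-19.393) [heading=113, draw]
PU: pen up
Final: pos=(5.269,-19.393), heading=113, 7 segment(s) drawn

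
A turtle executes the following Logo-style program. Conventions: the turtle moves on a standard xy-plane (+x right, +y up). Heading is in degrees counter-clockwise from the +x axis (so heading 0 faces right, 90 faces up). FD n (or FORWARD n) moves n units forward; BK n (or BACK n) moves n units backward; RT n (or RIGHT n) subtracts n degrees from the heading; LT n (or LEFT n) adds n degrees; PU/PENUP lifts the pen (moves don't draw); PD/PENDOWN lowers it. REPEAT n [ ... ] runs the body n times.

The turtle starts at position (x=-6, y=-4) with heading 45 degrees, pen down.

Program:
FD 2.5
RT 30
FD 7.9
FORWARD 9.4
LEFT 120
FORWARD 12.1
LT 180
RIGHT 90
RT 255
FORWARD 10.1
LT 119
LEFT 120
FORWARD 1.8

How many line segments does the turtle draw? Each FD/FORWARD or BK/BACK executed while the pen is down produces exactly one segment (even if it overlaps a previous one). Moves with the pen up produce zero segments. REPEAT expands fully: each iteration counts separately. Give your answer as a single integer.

Answer: 6

Derivation:
Executing turtle program step by step:
Start: pos=(-6,-4), heading=45, pen down
FD 2.5: (-6,-4) -> (-4.232,-2.232) [heading=45, draw]
RT 30: heading 45 -> 15
FD 7.9: (-4.232,-2.232) -> (3.399,-0.188) [heading=15, draw]
FD 9.4: (3.399,-0.188) -> (12.478,2.245) [heading=15, draw]
LT 120: heading 15 -> 135
FD 12.1: (12.478,2.245) -> (3.922,10.801) [heading=135, draw]
LT 180: heading 135 -> 315
RT 90: heading 315 -> 225
RT 255: heading 225 -> 330
FD 10.1: (3.922,10.801) -> (12.669,5.751) [heading=330, draw]
LT 119: heading 330 -> 89
LT 120: heading 89 -> 209
FD 1.8: (12.669,5.751) -> (11.095,4.879) [heading=209, draw]
Final: pos=(11.095,4.879), heading=209, 6 segment(s) drawn
Segments drawn: 6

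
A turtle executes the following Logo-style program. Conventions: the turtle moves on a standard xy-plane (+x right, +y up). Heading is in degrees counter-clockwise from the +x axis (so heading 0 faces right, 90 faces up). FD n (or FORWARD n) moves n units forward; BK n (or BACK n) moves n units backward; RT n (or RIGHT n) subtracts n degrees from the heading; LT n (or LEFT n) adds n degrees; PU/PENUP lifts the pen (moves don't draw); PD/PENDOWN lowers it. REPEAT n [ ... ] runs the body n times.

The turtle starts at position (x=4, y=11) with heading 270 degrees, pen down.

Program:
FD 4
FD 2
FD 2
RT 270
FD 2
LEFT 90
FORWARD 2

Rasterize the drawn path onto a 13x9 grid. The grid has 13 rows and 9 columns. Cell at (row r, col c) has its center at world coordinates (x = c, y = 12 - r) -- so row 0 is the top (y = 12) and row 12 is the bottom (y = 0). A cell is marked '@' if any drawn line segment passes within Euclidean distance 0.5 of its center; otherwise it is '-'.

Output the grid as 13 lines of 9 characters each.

Segment 0: (4,11) -> (4,7)
Segment 1: (4,7) -> (4,5)
Segment 2: (4,5) -> (4,3)
Segment 3: (4,3) -> (6,3)
Segment 4: (6,3) -> (6,5)

Answer: ---------
----@----
----@----
----@----
----@----
----@----
----@----
----@-@--
----@-@--
----@@@--
---------
---------
---------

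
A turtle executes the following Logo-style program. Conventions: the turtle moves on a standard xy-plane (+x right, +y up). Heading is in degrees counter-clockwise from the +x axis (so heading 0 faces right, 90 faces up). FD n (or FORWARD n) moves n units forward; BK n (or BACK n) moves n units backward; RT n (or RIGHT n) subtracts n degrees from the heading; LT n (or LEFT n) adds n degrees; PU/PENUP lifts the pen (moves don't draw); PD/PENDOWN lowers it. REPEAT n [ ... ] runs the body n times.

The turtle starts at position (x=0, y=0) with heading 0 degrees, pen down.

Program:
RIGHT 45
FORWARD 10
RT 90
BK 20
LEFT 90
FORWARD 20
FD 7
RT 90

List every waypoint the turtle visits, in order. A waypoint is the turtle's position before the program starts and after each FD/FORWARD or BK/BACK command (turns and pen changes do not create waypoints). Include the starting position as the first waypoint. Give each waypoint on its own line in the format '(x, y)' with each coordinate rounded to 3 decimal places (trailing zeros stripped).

Executing turtle program step by step:
Start: pos=(0,0), heading=0, pen down
RT 45: heading 0 -> 315
FD 10: (0,0) -> (7.071,-7.071) [heading=315, draw]
RT 90: heading 315 -> 225
BK 20: (7.071,-7.071) -> (21.213,7.071) [heading=225, draw]
LT 90: heading 225 -> 315
FD 20: (21.213,7.071) -> (35.355,-7.071) [heading=315, draw]
FD 7: (35.355,-7.071) -> (40.305,-12.021) [heading=315, draw]
RT 90: heading 315 -> 225
Final: pos=(40.305,-12.021), heading=225, 4 segment(s) drawn
Waypoints (5 total):
(0, 0)
(7.071, -7.071)
(21.213, 7.071)
(35.355, -7.071)
(40.305, -12.021)

Answer: (0, 0)
(7.071, -7.071)
(21.213, 7.071)
(35.355, -7.071)
(40.305, -12.021)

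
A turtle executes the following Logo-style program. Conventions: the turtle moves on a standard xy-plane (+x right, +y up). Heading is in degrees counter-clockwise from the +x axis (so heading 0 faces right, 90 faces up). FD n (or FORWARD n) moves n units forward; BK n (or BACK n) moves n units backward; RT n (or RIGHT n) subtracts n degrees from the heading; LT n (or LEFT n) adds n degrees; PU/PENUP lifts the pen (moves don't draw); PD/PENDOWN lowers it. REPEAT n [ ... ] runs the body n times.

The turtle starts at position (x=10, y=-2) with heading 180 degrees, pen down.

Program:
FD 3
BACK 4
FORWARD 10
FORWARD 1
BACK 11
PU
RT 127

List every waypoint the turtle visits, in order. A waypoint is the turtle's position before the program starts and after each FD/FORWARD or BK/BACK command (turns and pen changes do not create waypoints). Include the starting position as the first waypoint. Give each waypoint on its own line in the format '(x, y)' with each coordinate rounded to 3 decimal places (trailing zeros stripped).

Answer: (10, -2)
(7, -2)
(11, -2)
(1, -2)
(0, -2)
(11, -2)

Derivation:
Executing turtle program step by step:
Start: pos=(10,-2), heading=180, pen down
FD 3: (10,-2) -> (7,-2) [heading=180, draw]
BK 4: (7,-2) -> (11,-2) [heading=180, draw]
FD 10: (11,-2) -> (1,-2) [heading=180, draw]
FD 1: (1,-2) -> (0,-2) [heading=180, draw]
BK 11: (0,-2) -> (11,-2) [heading=180, draw]
PU: pen up
RT 127: heading 180 -> 53
Final: pos=(11,-2), heading=53, 5 segment(s) drawn
Waypoints (6 total):
(10, -2)
(7, -2)
(11, -2)
(1, -2)
(0, -2)
(11, -2)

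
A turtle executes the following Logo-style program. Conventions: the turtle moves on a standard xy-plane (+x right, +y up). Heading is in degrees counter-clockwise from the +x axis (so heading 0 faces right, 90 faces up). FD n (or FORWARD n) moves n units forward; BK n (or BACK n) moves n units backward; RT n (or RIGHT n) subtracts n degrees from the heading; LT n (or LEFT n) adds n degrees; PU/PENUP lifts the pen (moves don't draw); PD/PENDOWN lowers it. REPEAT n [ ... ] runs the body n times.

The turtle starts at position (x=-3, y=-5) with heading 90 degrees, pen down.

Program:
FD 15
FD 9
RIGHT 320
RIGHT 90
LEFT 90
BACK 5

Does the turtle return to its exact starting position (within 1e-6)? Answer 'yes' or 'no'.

Executing turtle program step by step:
Start: pos=(-3,-5), heading=90, pen down
FD 15: (-3,-5) -> (-3,10) [heading=90, draw]
FD 9: (-3,10) -> (-3,19) [heading=90, draw]
RT 320: heading 90 -> 130
RT 90: heading 130 -> 40
LT 90: heading 40 -> 130
BK 5: (-3,19) -> (0.214,15.17) [heading=130, draw]
Final: pos=(0.214,15.17), heading=130, 3 segment(s) drawn

Start position: (-3, -5)
Final position: (0.214, 15.17)
Distance = 20.424; >= 1e-6 -> NOT closed

Answer: no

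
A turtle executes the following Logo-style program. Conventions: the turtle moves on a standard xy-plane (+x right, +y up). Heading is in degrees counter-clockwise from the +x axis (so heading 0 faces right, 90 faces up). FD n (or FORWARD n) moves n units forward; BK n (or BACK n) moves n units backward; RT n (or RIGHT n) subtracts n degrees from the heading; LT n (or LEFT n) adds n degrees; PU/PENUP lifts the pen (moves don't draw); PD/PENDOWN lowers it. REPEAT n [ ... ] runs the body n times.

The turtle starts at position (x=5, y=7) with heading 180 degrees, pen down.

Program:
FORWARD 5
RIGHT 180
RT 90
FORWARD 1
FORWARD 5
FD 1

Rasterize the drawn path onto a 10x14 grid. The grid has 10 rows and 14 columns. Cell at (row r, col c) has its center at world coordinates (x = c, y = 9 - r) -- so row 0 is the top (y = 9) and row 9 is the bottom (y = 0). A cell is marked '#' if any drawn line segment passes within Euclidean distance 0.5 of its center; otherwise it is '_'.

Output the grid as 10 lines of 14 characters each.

Answer: ______________
______________
######________
#_____________
#_____________
#_____________
#_____________
#_____________
#_____________
#_____________

Derivation:
Segment 0: (5,7) -> (0,7)
Segment 1: (0,7) -> (0,6)
Segment 2: (0,6) -> (0,1)
Segment 3: (0,1) -> (0,0)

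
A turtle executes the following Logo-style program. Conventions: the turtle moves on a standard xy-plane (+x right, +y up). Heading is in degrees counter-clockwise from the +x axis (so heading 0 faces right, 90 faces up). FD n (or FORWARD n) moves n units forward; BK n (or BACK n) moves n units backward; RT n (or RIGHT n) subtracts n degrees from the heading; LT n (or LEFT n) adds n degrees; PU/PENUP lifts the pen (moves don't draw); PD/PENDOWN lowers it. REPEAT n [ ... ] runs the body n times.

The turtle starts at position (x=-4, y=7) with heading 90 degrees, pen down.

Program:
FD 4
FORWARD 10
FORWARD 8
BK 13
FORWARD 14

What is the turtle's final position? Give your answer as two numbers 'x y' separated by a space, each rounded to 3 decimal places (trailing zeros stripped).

Executing turtle program step by step:
Start: pos=(-4,7), heading=90, pen down
FD 4: (-4,7) -> (-4,11) [heading=90, draw]
FD 10: (-4,11) -> (-4,21) [heading=90, draw]
FD 8: (-4,21) -> (-4,29) [heading=90, draw]
BK 13: (-4,29) -> (-4,16) [heading=90, draw]
FD 14: (-4,16) -> (-4,30) [heading=90, draw]
Final: pos=(-4,30), heading=90, 5 segment(s) drawn

Answer: -4 30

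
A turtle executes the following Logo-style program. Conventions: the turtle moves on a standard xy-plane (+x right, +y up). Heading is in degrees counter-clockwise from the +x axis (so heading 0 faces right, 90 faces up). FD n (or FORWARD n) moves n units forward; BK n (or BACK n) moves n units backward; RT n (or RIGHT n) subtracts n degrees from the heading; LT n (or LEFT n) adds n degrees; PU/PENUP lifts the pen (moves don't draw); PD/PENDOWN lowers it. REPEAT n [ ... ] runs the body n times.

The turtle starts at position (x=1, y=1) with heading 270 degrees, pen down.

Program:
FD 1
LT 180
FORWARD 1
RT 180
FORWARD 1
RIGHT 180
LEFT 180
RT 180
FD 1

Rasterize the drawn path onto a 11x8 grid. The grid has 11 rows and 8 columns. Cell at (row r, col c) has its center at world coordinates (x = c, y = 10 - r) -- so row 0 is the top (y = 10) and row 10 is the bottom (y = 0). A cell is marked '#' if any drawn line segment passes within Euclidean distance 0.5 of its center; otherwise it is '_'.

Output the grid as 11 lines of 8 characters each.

Answer: ________
________
________
________
________
________
________
________
________
_#______
_#______

Derivation:
Segment 0: (1,1) -> (1,0)
Segment 1: (1,0) -> (1,1)
Segment 2: (1,1) -> (1,0)
Segment 3: (1,0) -> (1,1)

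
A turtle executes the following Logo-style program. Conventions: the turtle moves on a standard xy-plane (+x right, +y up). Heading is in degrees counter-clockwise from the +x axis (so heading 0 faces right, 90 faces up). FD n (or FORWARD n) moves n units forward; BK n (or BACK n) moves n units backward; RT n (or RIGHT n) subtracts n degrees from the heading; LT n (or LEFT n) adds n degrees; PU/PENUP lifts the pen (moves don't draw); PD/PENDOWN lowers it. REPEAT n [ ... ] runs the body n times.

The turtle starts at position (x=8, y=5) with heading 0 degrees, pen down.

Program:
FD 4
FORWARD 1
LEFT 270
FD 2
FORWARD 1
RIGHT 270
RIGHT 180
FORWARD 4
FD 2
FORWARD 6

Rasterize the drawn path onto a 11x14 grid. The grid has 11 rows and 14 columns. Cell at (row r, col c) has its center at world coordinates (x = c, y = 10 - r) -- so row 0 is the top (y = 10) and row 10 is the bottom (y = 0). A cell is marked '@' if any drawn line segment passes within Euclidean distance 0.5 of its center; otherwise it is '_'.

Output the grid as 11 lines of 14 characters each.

Answer: ______________
______________
______________
______________
______________
________@@@@@@
_____________@
_____________@
_@@@@@@@@@@@@@
______________
______________

Derivation:
Segment 0: (8,5) -> (12,5)
Segment 1: (12,5) -> (13,5)
Segment 2: (13,5) -> (13,3)
Segment 3: (13,3) -> (13,2)
Segment 4: (13,2) -> (9,2)
Segment 5: (9,2) -> (7,2)
Segment 6: (7,2) -> (1,2)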